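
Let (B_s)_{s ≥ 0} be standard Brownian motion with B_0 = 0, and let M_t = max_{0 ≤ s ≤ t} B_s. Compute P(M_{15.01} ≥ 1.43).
P(M_{15.01} ≥ 1.43) = 2·P(B_{15.01} ≥ 1.43) = 2(1 − Φ(1.43/√15.01)) ≈ 0.7121

By the reflection principle for Brownian motion, P(M_t ≥ a) = 2 · P(B_t ≥ a) for a ≥ 0. Since B_t ~ N(0, t), P(B_t ≥ 1.43) = 1 − Φ(1.43/√t) = 1 − Φ(1.43/√15.01) = 1 − Φ(0.3691). So
  P(M_{15.01} ≥ 1.43) = 2(1 − Φ(0.3691)) ≈ 0.7121.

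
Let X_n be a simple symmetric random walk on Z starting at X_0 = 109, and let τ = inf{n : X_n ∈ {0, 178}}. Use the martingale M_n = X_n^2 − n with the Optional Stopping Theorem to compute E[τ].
E[τ] = 7521

M_n = X_n^2 − n is a martingale (since E[X_{n+1}^2 | F_n] = X_n^2 + 1). By OST (τ has finite mean in a bounded region), E[M_τ] = E[M_0] = X_0^2 − 0 = 109^2 = 11881. Also E[M_τ] = E[X_τ^2] − E[τ]. The walk exits at 0 or 178, with P(hit 178 first) = 109/178, so E[X_τ^2] = 178^2 · 109/178 + 0 = 19402. Thus E[τ] = E[X_τ^2] − E[M_τ] = 19402 − 11881 = 7521 = 109(178 − 109) = 7521.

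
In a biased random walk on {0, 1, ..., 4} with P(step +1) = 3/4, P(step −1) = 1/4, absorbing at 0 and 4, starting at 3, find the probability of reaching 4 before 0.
P(hit 4 before 0) = (1 − (1/3)^3) / (1 − (1/3)^4) = 39/40

Let u_k denote P(reach 4 before 0 | start at k). Boundary: u_0 = 0, u_4 = 1. Recurrence: u_k = 3/4·u_{k+1} + 1/4·u_{k-1} for 1 ≤ k ≤ 3. Try u_k = A + B·r^k with r = q/p = (1/4)/(3/4) = 1/3. Substitution satisfies the recurrence; boundary conditions give:
  u_k = (1 − r^k) / (1 − r^N) = (1 − (1/3)^3) / (1 − (1/3)^4) = 39/40.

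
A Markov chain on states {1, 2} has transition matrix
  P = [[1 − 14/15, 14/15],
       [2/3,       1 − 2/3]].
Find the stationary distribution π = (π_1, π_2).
π_1 = 5/12, π_2 = 7/12

Solve πP = π with π_1 + π_2 = 1. From πP = π: π_1 · (1 − 14/15) + π_2 · 2/3 = π_1 ⇒ π_2 · 2/3 = π_1 · 14/15 ⇒ π_2/π_1 = (14/15)/(2/3) = 7/5. Together with π_1 + π_2 = 1:
  π_1 = (2/3)/(14/15 + 2/3) = (2/3)/(8/5) = 5/12,
  π_2 = (14/15)/(14/15 + 2/3) = (14/15)/(8/5) = 7/12.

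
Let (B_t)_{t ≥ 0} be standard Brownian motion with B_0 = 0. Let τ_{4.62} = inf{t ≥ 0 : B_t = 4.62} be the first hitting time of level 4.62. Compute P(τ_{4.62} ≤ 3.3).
P(τ_{4.62} ≤ 3.3) = 2(1 − Φ(4.62/√3.3)) = 2(1 − Φ(2.5432)) ≈ 0.0110

By the reflection principle for standard BM, P(τ_b ≤ t) = 2 · P(B_t ≥ b). Since B_t ~ N(0, t), P(B_t ≥ 4.62) = 1 − Φ(4.62/√t) = 1 − Φ(4.62/√3.3) = 1 − Φ(2.5432) ≈ 0.00549. Doubling: P(τ_{4.62} ≤ 3.3) ≈ 2 · 0.00549 = 0.01098 ≈ 0.0110.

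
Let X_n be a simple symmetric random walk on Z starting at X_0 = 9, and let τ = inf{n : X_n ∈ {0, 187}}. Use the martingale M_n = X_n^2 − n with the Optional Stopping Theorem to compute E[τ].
E[τ] = 1602

M_n = X_n^2 − n is a martingale (since E[X_{n+1}^2 | F_n] = X_n^2 + 1). By OST (τ has finite mean in a bounded region), E[M_τ] = E[M_0] = X_0^2 − 0 = 9^2 = 81. Also E[M_τ] = E[X_τ^2] − E[τ]. The walk exits at 0 or 187, with P(hit 187 first) = 9/187, so E[X_τ^2] = 187^2 · 9/187 + 0 = 1683. Thus E[τ] = E[X_τ^2] − E[M_τ] = 1683 − 81 = 1602 = 9(187 − 9) = 1602.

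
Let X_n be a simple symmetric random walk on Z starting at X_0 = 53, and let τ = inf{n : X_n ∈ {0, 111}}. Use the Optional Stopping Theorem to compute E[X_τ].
E[X_τ] = 53

X_n is a martingale and τ is a bounded-mean stopping time (indeed τ is finite a.s. with bounded expectation since the walk is in a bounded region). By the OST, E[X_τ] = E[X_0] = 53. Equivalently: E[X_τ] = 111 · P(hit 111 first) + 0 · P(hit 0 first) = 111 · (53/111) = 53.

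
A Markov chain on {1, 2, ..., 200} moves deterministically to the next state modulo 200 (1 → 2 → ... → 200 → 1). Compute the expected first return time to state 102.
E[T_102 | X_0 = 102] = 200

The chain cycles deterministically, so starting at state 102 it returns in exactly 200 steps. Equivalently, the stationary distribution is uniform π_j = 1/200 for every state j, so by Kac's formula E[T_102] = 1/π_102 = 200.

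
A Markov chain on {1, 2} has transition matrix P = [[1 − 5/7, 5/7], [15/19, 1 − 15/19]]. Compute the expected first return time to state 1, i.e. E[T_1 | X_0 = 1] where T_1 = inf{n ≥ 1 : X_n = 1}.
E[T_1 | X_0 = 1] = 1/π_1 = 40/21

For an irreducible recurrent Markov chain with stationary distribution π, E[T_i | X_0 = i] = 1/π_i (Kac's formula). Here π_1 = (15/19)/(5/7 + 15/19) = (15/19)/(200/133) = 21/40, so E[T_1 | X_0 = 1] = 1/π_1 = (5/7 + 15/19)/(15/19) = (200/133)/(15/19) = 40/21.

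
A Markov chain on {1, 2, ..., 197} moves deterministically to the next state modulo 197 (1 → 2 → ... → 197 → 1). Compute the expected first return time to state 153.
E[T_153 | X_0 = 153] = 197

The chain cycles deterministically, so starting at state 153 it returns in exactly 197 steps. Equivalently, the stationary distribution is uniform π_j = 1/197 for every state j, so by Kac's formula E[T_153] = 1/π_153 = 197.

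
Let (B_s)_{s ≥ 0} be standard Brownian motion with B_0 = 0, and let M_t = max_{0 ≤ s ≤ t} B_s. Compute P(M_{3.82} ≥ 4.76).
P(M_{3.82} ≥ 4.76) = 2·P(B_{3.82} ≥ 4.76) = 2(1 − Φ(4.76/√3.82)) ≈ 0.0149

By the reflection principle for Brownian motion, P(M_t ≥ a) = 2 · P(B_t ≥ a) for a ≥ 0. Since B_t ~ N(0, t), P(B_t ≥ 4.76) = 1 − Φ(4.76/√t) = 1 − Φ(4.76/√3.82) = 1 − Φ(2.4354). So
  P(M_{3.82} ≥ 4.76) = 2(1 − Φ(2.4354)) ≈ 0.0149.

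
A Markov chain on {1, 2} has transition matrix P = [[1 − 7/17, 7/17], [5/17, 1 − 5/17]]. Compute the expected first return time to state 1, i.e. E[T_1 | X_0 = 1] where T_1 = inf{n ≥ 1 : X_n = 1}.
E[T_1 | X_0 = 1] = 1/π_1 = 12/5

For an irreducible recurrent Markov chain with stationary distribution π, E[T_i | X_0 = i] = 1/π_i (Kac's formula). Here π_1 = (5/17)/(7/17 + 5/17) = (5/17)/(12/17) = 5/12, so E[T_1 | X_0 = 1] = 1/π_1 = (7/17 + 5/17)/(5/17) = (12/17)/(5/17) = 12/5.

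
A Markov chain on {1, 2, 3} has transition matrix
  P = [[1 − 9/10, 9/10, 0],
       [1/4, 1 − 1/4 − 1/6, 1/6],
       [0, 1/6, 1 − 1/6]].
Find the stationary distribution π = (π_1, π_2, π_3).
π = (5/41, 18/41, 18/41)

This is a birth-death chain on three states, which satisfies detailed balance: π_1 · P_{12} = π_2 · P_{21} and π_2 · P_{23} = π_3 · P_{32}.
From π_1 · 9/10 = π_2 · 1/4: π_2/π_1 = (9/10)/(1/4) = 18/5.
From π_2 · 1/6 = π_3 · 1/6: π_3/π_2 = (1/6)/(1/6) = 1.
Take π_1 proportional to 1; then unnormalized π = (1, 18/5, 18/5). Normalize by dividing by the sum 41/5:
  π = (5/41, 18/41, 18/41).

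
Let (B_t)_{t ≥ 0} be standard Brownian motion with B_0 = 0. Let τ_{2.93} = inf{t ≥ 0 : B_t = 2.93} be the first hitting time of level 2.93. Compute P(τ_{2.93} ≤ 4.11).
P(τ_{2.93} ≤ 4.11) = 2(1 − Φ(2.93/√4.11)) = 2(1 − Φ(1.4453)) ≈ 0.1484

By the reflection principle for standard BM, P(τ_b ≤ t) = 2 · P(B_t ≥ b). Since B_t ~ N(0, t), P(B_t ≥ 2.93) = 1 − Φ(2.93/√t) = 1 − Φ(2.93/√4.11) = 1 − Φ(1.4453) ≈ 0.07419. Doubling: P(τ_{2.93} ≤ 4.11) ≈ 2 · 0.07419 = 0.14838 ≈ 0.1484.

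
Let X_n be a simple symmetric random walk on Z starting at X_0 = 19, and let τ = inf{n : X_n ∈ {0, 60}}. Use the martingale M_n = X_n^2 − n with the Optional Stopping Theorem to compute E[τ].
E[τ] = 779

M_n = X_n^2 − n is a martingale (since E[X_{n+1}^2 | F_n] = X_n^2 + 1). By OST (τ has finite mean in a bounded region), E[M_τ] = E[M_0] = X_0^2 − 0 = 19^2 = 361. Also E[M_τ] = E[X_τ^2] − E[τ]. The walk exits at 0 or 60, with P(hit 60 first) = 19/60, so E[X_τ^2] = 60^2 · 19/60 + 0 = 1140. Thus E[τ] = E[X_τ^2] − E[M_τ] = 1140 − 361 = 779 = 19(60 − 19) = 779.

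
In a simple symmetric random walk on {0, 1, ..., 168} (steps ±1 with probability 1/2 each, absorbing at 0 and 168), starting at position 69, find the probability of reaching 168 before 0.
P(hit 168 before 0) = 69/168 = 23/56

Let u_k = P(hit 168 before 0 | start at k). Then u_0 = 0, u_168 = 1, and u_k = u_{k-1}/2 + u_{k+1}/2 for 1 ≤ k ≤ 167. This harmonic recurrence is solved by u_k = k/168, giving u_69 = 69/168 = 23/56.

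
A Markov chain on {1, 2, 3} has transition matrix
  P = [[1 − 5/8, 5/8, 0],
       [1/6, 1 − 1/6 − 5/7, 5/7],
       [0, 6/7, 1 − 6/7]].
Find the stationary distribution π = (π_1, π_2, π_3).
π = (8/63, 10/21, 25/63)

This is a birth-death chain on three states, which satisfies detailed balance: π_1 · P_{12} = π_2 · P_{21} and π_2 · P_{23} = π_3 · P_{32}.
From π_1 · 5/8 = π_2 · 1/6: π_2/π_1 = (5/8)/(1/6) = 15/4.
From π_2 · 5/7 = π_3 · 6/7: π_3/π_2 = (5/7)/(6/7) = 5/6.
Take π_1 proportional to 1; then unnormalized π = (1, 15/4, 25/8). Normalize by dividing by the sum 63/8:
  π = (8/63, 10/21, 25/63).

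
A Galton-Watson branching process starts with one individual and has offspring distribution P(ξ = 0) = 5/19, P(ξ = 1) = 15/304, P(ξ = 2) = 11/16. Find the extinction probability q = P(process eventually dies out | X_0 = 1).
q = 80/209

The pgf is f(s) = 5/19 + 15/304·s + 11/16·s². The extinction probability q is the smallest fixed point of f in [0, 1]. Setting s = f(s):
  11/16·s² + (15/304 − 1)·s + 5/19 = 0
  11/16·s² − (5/19 + 11/16)·s + 5/19 = 0
which factors as (s − 1)·(11/16·s − 5/19) = 0, giving roots s = 1 and s = (5/19)/(11/16) = 80/209.
Mean offspring μ = 15/304 + 2·11/16 = 433/304 > 1 (supercritical), so q < 1. The extinction probability is the smaller root: q = (5/19)/(11/16) = 80/209.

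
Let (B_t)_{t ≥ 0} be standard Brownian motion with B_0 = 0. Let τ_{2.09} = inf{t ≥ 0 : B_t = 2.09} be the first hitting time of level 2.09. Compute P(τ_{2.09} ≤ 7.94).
P(τ_{2.09} ≤ 7.94) = 2(1 − Φ(2.09/√7.94)) = 2(1 − Φ(0.7417)) ≈ 0.4583

By the reflection principle for standard BM, P(τ_b ≤ t) = 2 · P(B_t ≥ b). Since B_t ~ N(0, t), P(B_t ≥ 2.09) = 1 − Φ(2.09/√t) = 1 − Φ(2.09/√7.94) = 1 − Φ(0.7417) ≈ 0.22913. Doubling: P(τ_{2.09} ≤ 7.94) ≈ 2 · 0.22913 = 0.45826 ≈ 0.4583.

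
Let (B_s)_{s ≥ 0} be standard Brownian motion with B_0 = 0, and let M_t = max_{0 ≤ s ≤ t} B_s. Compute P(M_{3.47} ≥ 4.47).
P(M_{3.47} ≥ 4.47) = 2·P(B_{3.47} ≥ 4.47) = 2(1 − Φ(4.47/√3.47)) ≈ 0.0164

By the reflection principle for Brownian motion, P(M_t ≥ a) = 2 · P(B_t ≥ a) for a ≥ 0. Since B_t ~ N(0, t), P(B_t ≥ 4.47) = 1 − Φ(4.47/√t) = 1 − Φ(4.47/√3.47) = 1 − Φ(2.3996). So
  P(M_{3.47} ≥ 4.47) = 2(1 − Φ(2.3996)) ≈ 0.0164.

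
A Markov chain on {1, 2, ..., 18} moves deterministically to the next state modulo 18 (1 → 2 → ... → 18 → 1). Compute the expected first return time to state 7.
E[T_7 | X_0 = 7] = 18

The chain cycles deterministically, so starting at state 7 it returns in exactly 18 steps. Equivalently, the stationary distribution is uniform π_j = 1/18 for every state j, so by Kac's formula E[T_7] = 1/π_7 = 18.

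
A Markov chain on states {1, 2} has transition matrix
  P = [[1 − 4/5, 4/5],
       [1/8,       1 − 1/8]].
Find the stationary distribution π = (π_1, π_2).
π_1 = 5/37, π_2 = 32/37

Solve πP = π with π_1 + π_2 = 1. From πP = π: π_1 · (1 − 4/5) + π_2 · 1/8 = π_1 ⇒ π_2 · 1/8 = π_1 · 4/5 ⇒ π_2/π_1 = (4/5)/(1/8) = 32/5. Together with π_1 + π_2 = 1:
  π_1 = (1/8)/(4/5 + 1/8) = (1/8)/(37/40) = 5/37,
  π_2 = (4/5)/(4/5 + 1/8) = (4/5)/(37/40) = 32/37.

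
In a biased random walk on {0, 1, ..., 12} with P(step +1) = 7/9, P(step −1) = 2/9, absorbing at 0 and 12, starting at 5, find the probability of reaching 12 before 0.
P(hit 12 before 0) = (1 − (2/7)^5) / (1 − (2/7)^12) = 2762986765/2768256621

Let u_k denote P(reach 12 before 0 | start at k). Boundary: u_0 = 0, u_12 = 1. Recurrence: u_k = 7/9·u_{k+1} + 2/9·u_{k-1} for 1 ≤ k ≤ 11. Try u_k = A + B·r^k with r = q/p = (2/9)/(7/9) = 2/7. Substitution satisfies the recurrence; boundary conditions give:
  u_k = (1 − r^k) / (1 − r^N) = (1 − (2/7)^5) / (1 − (2/7)^12) = 2762986765/2768256621.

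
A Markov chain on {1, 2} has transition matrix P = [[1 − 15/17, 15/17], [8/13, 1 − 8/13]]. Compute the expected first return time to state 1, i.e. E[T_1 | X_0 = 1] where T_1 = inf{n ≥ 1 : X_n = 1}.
E[T_1 | X_0 = 1] = 1/π_1 = 331/136

For an irreducible recurrent Markov chain with stationary distribution π, E[T_i | X_0 = i] = 1/π_i (Kac's formula). Here π_1 = (8/13)/(15/17 + 8/13) = (8/13)/(331/221) = 136/331, so E[T_1 | X_0 = 1] = 1/π_1 = (15/17 + 8/13)/(8/13) = (331/221)/(8/13) = 331/136.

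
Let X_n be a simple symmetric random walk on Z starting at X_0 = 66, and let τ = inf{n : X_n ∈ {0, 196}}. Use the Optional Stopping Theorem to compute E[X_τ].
E[X_τ] = 66

X_n is a martingale and τ is a bounded-mean stopping time (indeed τ is finite a.s. with bounded expectation since the walk is in a bounded region). By the OST, E[X_τ] = E[X_0] = 66. Equivalently: E[X_τ] = 196 · P(hit 196 first) + 0 · P(hit 0 first) = 196 · (66/196) = 66.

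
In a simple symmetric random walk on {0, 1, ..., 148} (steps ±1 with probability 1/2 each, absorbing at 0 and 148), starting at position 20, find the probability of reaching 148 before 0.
P(hit 148 before 0) = 20/148 = 5/37

Let u_k = P(hit 148 before 0 | start at k). Then u_0 = 0, u_148 = 1, and u_k = u_{k-1}/2 + u_{k+1}/2 for 1 ≤ k ≤ 147. This harmonic recurrence is solved by u_k = k/148, giving u_20 = 20/148 = 5/37.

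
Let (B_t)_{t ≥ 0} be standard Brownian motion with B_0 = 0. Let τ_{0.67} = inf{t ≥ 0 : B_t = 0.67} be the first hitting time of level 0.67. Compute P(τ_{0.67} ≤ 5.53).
P(τ_{0.67} ≤ 5.53) = 2(1 − Φ(0.67/√5.53)) = 2(1 − Φ(0.2849)) ≈ 0.7757

By the reflection principle for standard BM, P(τ_b ≤ t) = 2 · P(B_t ≥ b). Since B_t ~ N(0, t), P(B_t ≥ 0.67) = 1 − Φ(0.67/√t) = 1 − Φ(0.67/√5.53) = 1 − Φ(0.2849) ≈ 0.38786. Doubling: P(τ_{0.67} ≤ 5.53) ≈ 2 · 0.38786 = 0.77572 ≈ 0.7757.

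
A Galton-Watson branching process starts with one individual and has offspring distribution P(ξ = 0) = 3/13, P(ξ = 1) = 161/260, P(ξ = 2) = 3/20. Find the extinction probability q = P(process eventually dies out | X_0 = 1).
q = 1

Mean offspring μ = 0·3/13 + 1·161/260 + 2·3/20 = 239/260 ≤ 1. For μ ≤ 1 with offspring not concentrated at 1, the Galton-Watson process goes extinct almost surely, so q = 1.
(Algebraic check: The pgf is f(s) = 3/13 + 161/260·s + 3/20·s². The extinction probability q is the smallest fixed point of f in [0, 1]. Setting s = f(s):
  3/20·s² + (161/260 − 1)·s + 3/13 = 0
  3/20·s² − (3/13 + 3/20)·s + 3/13 = 0
which factors as (s − 1)·(3/20·s − 3/13) = 0, giving roots s = 1 and s = (3/13)/(3/20) = 20/13. Since 20/13 ≥ 1, the smallest root in [0, 1] is s = 1.)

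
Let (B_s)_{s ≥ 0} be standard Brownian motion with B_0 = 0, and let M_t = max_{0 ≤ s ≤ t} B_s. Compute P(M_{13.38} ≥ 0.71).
P(M_{13.38} ≥ 0.71) = 2·P(B_{13.38} ≥ 0.71) = 2(1 − Φ(0.71/√13.38)) ≈ 0.8461

By the reflection principle for Brownian motion, P(M_t ≥ a) = 2 · P(B_t ≥ a) for a ≥ 0. Since B_t ~ N(0, t), P(B_t ≥ 0.71) = 1 − Φ(0.71/√t) = 1 − Φ(0.71/√13.38) = 1 − Φ(0.1941). So
  P(M_{13.38} ≥ 0.71) = 2(1 − Φ(0.1941)) ≈ 0.8461.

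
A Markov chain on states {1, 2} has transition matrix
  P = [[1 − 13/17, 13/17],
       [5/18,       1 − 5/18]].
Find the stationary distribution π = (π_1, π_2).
π_1 = 85/319, π_2 = 234/319

Solve πP = π with π_1 + π_2 = 1. From πP = π: π_1 · (1 − 13/17) + π_2 · 5/18 = π_1 ⇒ π_2 · 5/18 = π_1 · 13/17 ⇒ π_2/π_1 = (13/17)/(5/18) = 234/85. Together with π_1 + π_2 = 1:
  π_1 = (5/18)/(13/17 + 5/18) = (5/18)/(319/306) = 85/319,
  π_2 = (13/17)/(13/17 + 5/18) = (13/17)/(319/306) = 234/319.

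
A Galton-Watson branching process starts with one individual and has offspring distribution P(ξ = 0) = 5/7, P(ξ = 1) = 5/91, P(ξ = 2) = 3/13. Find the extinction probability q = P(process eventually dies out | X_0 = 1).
q = 1

Mean offspring μ = 0·5/7 + 1·5/91 + 2·3/13 = 47/91 ≤ 1. For μ ≤ 1 with offspring not concentrated at 1, the Galton-Watson process goes extinct almost surely, so q = 1.
(Algebraic check: The pgf is f(s) = 5/7 + 5/91·s + 3/13·s². The extinction probability q is the smallest fixed point of f in [0, 1]. Setting s = f(s):
  3/13·s² + (5/91 − 1)·s + 5/7 = 0
  3/13·s² − (5/7 + 3/13)·s + 5/7 = 0
which factors as (s − 1)·(3/13·s − 5/7) = 0, giving roots s = 1 and s = (5/7)/(3/13) = 65/21. Since 65/21 ≥ 1, the smallest root in [0, 1] is s = 1.)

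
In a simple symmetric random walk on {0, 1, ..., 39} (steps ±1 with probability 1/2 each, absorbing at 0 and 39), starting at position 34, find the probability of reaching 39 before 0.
P(hit 39 before 0) = 34/39

Let u_k = P(hit 39 before 0 | start at k). Then u_0 = 0, u_39 = 1, and u_k = u_{k-1}/2 + u_{k+1}/2 for 1 ≤ k ≤ 38. This harmonic recurrence is solved by u_k = k/39, giving u_34 = 34/39.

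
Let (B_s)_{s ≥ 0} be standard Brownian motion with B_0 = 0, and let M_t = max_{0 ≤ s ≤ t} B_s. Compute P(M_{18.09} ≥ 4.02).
P(M_{18.09} ≥ 4.02) = 2·P(B_{18.09} ≥ 4.02) = 2(1 − Φ(4.02/√18.09)) ≈ 0.3446

By the reflection principle for Brownian motion, P(M_t ≥ a) = 2 · P(B_t ≥ a) for a ≥ 0. Since B_t ~ N(0, t), P(B_t ≥ 4.02) = 1 − Φ(4.02/√t) = 1 − Φ(4.02/√18.09) = 1 − Φ(0.9452). So
  P(M_{18.09} ≥ 4.02) = 2(1 − Φ(0.9452)) ≈ 0.3446.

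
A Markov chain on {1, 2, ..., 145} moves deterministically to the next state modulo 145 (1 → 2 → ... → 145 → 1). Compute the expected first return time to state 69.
E[T_69 | X_0 = 69] = 145

The chain cycles deterministically, so starting at state 69 it returns in exactly 145 steps. Equivalently, the stationary distribution is uniform π_j = 1/145 for every state j, so by Kac's formula E[T_69] = 1/π_69 = 145.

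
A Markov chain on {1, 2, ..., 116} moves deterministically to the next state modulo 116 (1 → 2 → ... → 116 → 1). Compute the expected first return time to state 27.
E[T_27 | X_0 = 27] = 116

The chain cycles deterministically, so starting at state 27 it returns in exactly 116 steps. Equivalently, the stationary distribution is uniform π_j = 1/116 for every state j, so by Kac's formula E[T_27] = 1/π_27 = 116.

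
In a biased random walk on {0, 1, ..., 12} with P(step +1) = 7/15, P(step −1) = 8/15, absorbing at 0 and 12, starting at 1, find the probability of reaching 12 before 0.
P(hit 12 before 0) = (1 − (8/7)^1) / (1 − (8/7)^12) = 1977326743/54878189535

Let u_k denote P(reach 12 before 0 | start at k). Boundary: u_0 = 0, u_12 = 1. Recurrence: u_k = 7/15·u_{k+1} + 8/15·u_{k-1} for 1 ≤ k ≤ 11. Try u_k = A + B·r^k with r = q/p = (8/15)/(7/15) = 8/7. Substitution satisfies the recurrence; boundary conditions give:
  u_k = (1 − r^k) / (1 − r^N) = (1 − (8/7)^1) / (1 − (8/7)^12) = 1977326743/54878189535.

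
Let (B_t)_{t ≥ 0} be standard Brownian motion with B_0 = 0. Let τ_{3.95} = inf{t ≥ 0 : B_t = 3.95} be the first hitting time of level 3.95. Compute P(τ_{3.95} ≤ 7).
P(τ_{3.95} ≤ 7) = 2(1 − Φ(3.95/√7)) = 2(1 − Φ(1.4930)) ≈ 0.1354

By the reflection principle for standard BM, P(τ_b ≤ t) = 2 · P(B_t ≥ b). Since B_t ~ N(0, t), P(B_t ≥ 3.95) = 1 − Φ(3.95/√t) = 1 − Φ(3.95/√7) = 1 − Φ(1.4930) ≈ 0.06772. Doubling: P(τ_{3.95} ≤ 7) ≈ 2 · 0.06772 = 0.13544 ≈ 0.1354.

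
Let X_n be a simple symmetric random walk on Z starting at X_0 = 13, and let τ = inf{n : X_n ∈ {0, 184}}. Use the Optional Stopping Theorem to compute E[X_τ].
E[X_τ] = 13

X_n is a martingale and τ is a bounded-mean stopping time (indeed τ is finite a.s. with bounded expectation since the walk is in a bounded region). By the OST, E[X_τ] = E[X_0] = 13. Equivalently: E[X_τ] = 184 · P(hit 184 first) + 0 · P(hit 0 first) = 184 · (13/184) = 13.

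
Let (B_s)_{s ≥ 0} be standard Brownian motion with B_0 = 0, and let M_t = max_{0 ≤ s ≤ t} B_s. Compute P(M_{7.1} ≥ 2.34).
P(M_{7.1} ≥ 2.34) = 2·P(B_{7.1} ≥ 2.34) = 2(1 − Φ(2.34/√7.1)) ≈ 0.3798

By the reflection principle for Brownian motion, P(M_t ≥ a) = 2 · P(B_t ≥ a) for a ≥ 0. Since B_t ~ N(0, t), P(B_t ≥ 2.34) = 1 − Φ(2.34/√t) = 1 − Φ(2.34/√7.1) = 1 − Φ(0.8782). So
  P(M_{7.1} ≥ 2.34) = 2(1 − Φ(0.8782)) ≈ 0.3798.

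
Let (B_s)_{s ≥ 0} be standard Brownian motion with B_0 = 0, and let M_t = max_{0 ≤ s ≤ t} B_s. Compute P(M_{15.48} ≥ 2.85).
P(M_{15.48} ≥ 2.85) = 2·P(B_{15.48} ≥ 2.85) = 2(1 − Φ(2.85/√15.48)) ≈ 0.4688

By the reflection principle for Brownian motion, P(M_t ≥ a) = 2 · P(B_t ≥ a) for a ≥ 0. Since B_t ~ N(0, t), P(B_t ≥ 2.85) = 1 − Φ(2.85/√t) = 1 − Φ(2.85/√15.48) = 1 − Φ(0.7244). So
  P(M_{15.48} ≥ 2.85) = 2(1 − Φ(0.7244)) ≈ 0.4688.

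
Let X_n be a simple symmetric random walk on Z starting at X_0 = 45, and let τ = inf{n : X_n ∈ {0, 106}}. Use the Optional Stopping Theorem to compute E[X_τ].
E[X_τ] = 45

X_n is a martingale and τ is a bounded-mean stopping time (indeed τ is finite a.s. with bounded expectation since the walk is in a bounded region). By the OST, E[X_τ] = E[X_0] = 45. Equivalently: E[X_τ] = 106 · P(hit 106 first) + 0 · P(hit 0 first) = 106 · (45/106) = 45.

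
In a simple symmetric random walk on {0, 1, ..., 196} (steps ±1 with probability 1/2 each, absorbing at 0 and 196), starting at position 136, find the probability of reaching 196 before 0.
P(hit 196 before 0) = 136/196 = 34/49

Let u_k = P(hit 196 before 0 | start at k). Then u_0 = 0, u_196 = 1, and u_k = u_{k-1}/2 + u_{k+1}/2 for 1 ≤ k ≤ 195. This harmonic recurrence is solved by u_k = k/196, giving u_136 = 136/196 = 34/49.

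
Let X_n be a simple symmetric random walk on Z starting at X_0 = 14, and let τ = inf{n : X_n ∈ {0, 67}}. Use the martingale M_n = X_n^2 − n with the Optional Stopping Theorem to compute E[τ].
E[τ] = 742

M_n = X_n^2 − n is a martingale (since E[X_{n+1}^2 | F_n] = X_n^2 + 1). By OST (τ has finite mean in a bounded region), E[M_τ] = E[M_0] = X_0^2 − 0 = 14^2 = 196. Also E[M_τ] = E[X_τ^2] − E[τ]. The walk exits at 0 or 67, with P(hit 67 first) = 14/67, so E[X_τ^2] = 67^2 · 14/67 + 0 = 938. Thus E[τ] = E[X_τ^2] − E[M_τ] = 938 − 196 = 742 = 14(67 − 14) = 742.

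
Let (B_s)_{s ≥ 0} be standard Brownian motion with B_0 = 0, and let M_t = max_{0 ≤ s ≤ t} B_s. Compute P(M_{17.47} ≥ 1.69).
P(M_{17.47} ≥ 1.69) = 2·P(B_{17.47} ≥ 1.69) = 2(1 − Φ(1.69/√17.47)) ≈ 0.6860

By the reflection principle for Brownian motion, P(M_t ≥ a) = 2 · P(B_t ≥ a) for a ≥ 0. Since B_t ~ N(0, t), P(B_t ≥ 1.69) = 1 − Φ(1.69/√t) = 1 − Φ(1.69/√17.47) = 1 − Φ(0.4043). So
  P(M_{17.47} ≥ 1.69) = 2(1 − Φ(0.4043)) ≈ 0.6860.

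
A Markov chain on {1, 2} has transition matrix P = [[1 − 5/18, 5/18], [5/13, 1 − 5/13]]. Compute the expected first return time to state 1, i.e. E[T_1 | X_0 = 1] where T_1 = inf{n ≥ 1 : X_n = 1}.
E[T_1 | X_0 = 1] = 1/π_1 = 31/18

For an irreducible recurrent Markov chain with stationary distribution π, E[T_i | X_0 = i] = 1/π_i (Kac's formula). Here π_1 = (5/13)/(5/18 + 5/13) = (5/13)/(155/234) = 18/31, so E[T_1 | X_0 = 1] = 1/π_1 = (5/18 + 5/13)/(5/13) = (155/234)/(5/13) = 31/18.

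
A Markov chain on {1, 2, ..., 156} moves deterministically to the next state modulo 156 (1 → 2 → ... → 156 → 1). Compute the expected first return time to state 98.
E[T_98 | X_0 = 98] = 156

The chain cycles deterministically, so starting at state 98 it returns in exactly 156 steps. Equivalently, the stationary distribution is uniform π_j = 1/156 for every state j, so by Kac's formula E[T_98] = 1/π_98 = 156.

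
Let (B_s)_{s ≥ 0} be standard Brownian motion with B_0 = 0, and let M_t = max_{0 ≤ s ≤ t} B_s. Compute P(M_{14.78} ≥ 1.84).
P(M_{14.78} ≥ 1.84) = 2·P(B_{14.78} ≥ 1.84) = 2(1 − Φ(1.84/√14.78)) ≈ 0.6322

By the reflection principle for Brownian motion, P(M_t ≥ a) = 2 · P(B_t ≥ a) for a ≥ 0. Since B_t ~ N(0, t), P(B_t ≥ 1.84) = 1 − Φ(1.84/√t) = 1 − Φ(1.84/√14.78) = 1 − Φ(0.4786). So
  P(M_{14.78} ≥ 1.84) = 2(1 − Φ(0.4786)) ≈ 0.6322.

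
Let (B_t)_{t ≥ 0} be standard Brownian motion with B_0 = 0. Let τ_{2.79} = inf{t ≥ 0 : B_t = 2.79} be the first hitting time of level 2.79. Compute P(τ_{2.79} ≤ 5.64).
P(τ_{2.79} ≤ 5.64) = 2(1 − Φ(2.79/√5.64)) = 2(1 − Φ(1.1748)) ≈ 0.2401

By the reflection principle for standard BM, P(τ_b ≤ t) = 2 · P(B_t ≥ b). Since B_t ~ N(0, t), P(B_t ≥ 2.79) = 1 − Φ(2.79/√t) = 1 − Φ(2.79/√5.64) = 1 − Φ(1.1748) ≈ 0.12004. Doubling: P(τ_{2.79} ≤ 5.64) ≈ 2 · 0.12004 = 0.24008 ≈ 0.2401.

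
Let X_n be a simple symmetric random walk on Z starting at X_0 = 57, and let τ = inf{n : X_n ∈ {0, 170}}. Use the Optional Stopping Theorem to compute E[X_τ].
E[X_τ] = 57

X_n is a martingale and τ is a bounded-mean stopping time (indeed τ is finite a.s. with bounded expectation since the walk is in a bounded region). By the OST, E[X_τ] = E[X_0] = 57. Equivalently: E[X_τ] = 170 · P(hit 170 first) + 0 · P(hit 0 first) = 170 · (57/170) = 57.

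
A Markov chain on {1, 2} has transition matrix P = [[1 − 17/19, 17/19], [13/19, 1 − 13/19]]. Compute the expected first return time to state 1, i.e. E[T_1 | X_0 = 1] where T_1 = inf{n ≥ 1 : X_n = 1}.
E[T_1 | X_0 = 1] = 1/π_1 = 30/13

For an irreducible recurrent Markov chain with stationary distribution π, E[T_i | X_0 = i] = 1/π_i (Kac's formula). Here π_1 = (13/19)/(17/19 + 13/19) = (13/19)/(30/19) = 13/30, so E[T_1 | X_0 = 1] = 1/π_1 = (17/19 + 13/19)/(13/19) = (30/19)/(13/19) = 30/13.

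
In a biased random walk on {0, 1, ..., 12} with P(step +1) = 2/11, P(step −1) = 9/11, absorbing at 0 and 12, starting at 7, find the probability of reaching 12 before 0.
P(hit 12 before 0) = (1 − (9/2)^7) / (1 − (9/2)^12) = 21864416/40347076055

Let u_k denote P(reach 12 before 0 | start at k). Boundary: u_0 = 0, u_12 = 1. Recurrence: u_k = 2/11·u_{k+1} + 9/11·u_{k-1} for 1 ≤ k ≤ 11. Try u_k = A + B·r^k with r = q/p = (9/11)/(2/11) = 9/2. Substitution satisfies the recurrence; boundary conditions give:
  u_k = (1 − r^k) / (1 − r^N) = (1 − (9/2)^7) / (1 − (9/2)^12) = 21864416/40347076055.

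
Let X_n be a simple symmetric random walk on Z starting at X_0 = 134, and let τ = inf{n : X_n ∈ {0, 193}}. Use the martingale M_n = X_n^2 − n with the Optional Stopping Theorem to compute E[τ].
E[τ] = 7906

M_n = X_n^2 − n is a martingale (since E[X_{n+1}^2 | F_n] = X_n^2 + 1). By OST (τ has finite mean in a bounded region), E[M_τ] = E[M_0] = X_0^2 − 0 = 134^2 = 17956. Also E[M_τ] = E[X_τ^2] − E[τ]. The walk exits at 0 or 193, with P(hit 193 first) = 134/193, so E[X_τ^2] = 193^2 · 134/193 + 0 = 25862. Thus E[τ] = E[X_τ^2] − E[M_τ] = 25862 − 17956 = 7906 = 134(193 − 134) = 7906.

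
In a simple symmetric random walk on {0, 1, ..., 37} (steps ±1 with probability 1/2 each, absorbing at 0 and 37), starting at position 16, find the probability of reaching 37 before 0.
P(hit 37 before 0) = 16/37

Let u_k = P(hit 37 before 0 | start at k). Then u_0 = 0, u_37 = 1, and u_k = u_{k-1}/2 + u_{k+1}/2 for 1 ≤ k ≤ 36. This harmonic recurrence is solved by u_k = k/37, giving u_16 = 16/37.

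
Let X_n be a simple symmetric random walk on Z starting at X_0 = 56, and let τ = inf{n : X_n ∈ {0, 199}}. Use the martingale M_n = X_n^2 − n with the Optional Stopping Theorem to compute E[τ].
E[τ] = 8008

M_n = X_n^2 − n is a martingale (since E[X_{n+1}^2 | F_n] = X_n^2 + 1). By OST (τ has finite mean in a bounded region), E[M_τ] = E[M_0] = X_0^2 − 0 = 56^2 = 3136. Also E[M_τ] = E[X_τ^2] − E[τ]. The walk exits at 0 or 199, with P(hit 199 first) = 56/199, so E[X_τ^2] = 199^2 · 56/199 + 0 = 11144. Thus E[τ] = E[X_τ^2] − E[M_τ] = 11144 − 3136 = 8008 = 56(199 − 56) = 8008.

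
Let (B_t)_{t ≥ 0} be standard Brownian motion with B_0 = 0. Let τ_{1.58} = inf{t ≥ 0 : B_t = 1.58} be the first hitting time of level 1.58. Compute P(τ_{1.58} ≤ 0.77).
P(τ_{1.58} ≤ 0.77) = 2(1 − Φ(1.58/√0.77)) = 2(1 − Φ(1.8006)) ≈ 0.0718

By the reflection principle for standard BM, P(τ_b ≤ t) = 2 · P(B_t ≥ b). Since B_t ~ N(0, t), P(B_t ≥ 1.58) = 1 − Φ(1.58/√t) = 1 − Φ(1.58/√0.77) = 1 − Φ(1.8006) ≈ 0.03588. Doubling: P(τ_{1.58} ≤ 0.77) ≈ 2 · 0.03588 = 0.07176 ≈ 0.0718.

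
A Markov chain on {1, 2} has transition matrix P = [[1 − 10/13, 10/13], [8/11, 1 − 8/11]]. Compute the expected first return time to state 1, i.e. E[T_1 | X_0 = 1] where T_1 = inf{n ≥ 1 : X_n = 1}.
E[T_1 | X_0 = 1] = 1/π_1 = 107/52

For an irreducible recurrent Markov chain with stationary distribution π, E[T_i | X_0 = i] = 1/π_i (Kac's formula). Here π_1 = (8/11)/(10/13 + 8/11) = (8/11)/(214/143) = 52/107, so E[T_1 | X_0 = 1] = 1/π_1 = (10/13 + 8/11)/(8/11) = (214/143)/(8/11) = 107/52.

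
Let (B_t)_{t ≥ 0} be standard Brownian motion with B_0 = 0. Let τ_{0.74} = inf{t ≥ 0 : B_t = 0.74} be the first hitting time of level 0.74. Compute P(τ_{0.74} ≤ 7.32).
P(τ_{0.74} ≤ 7.32) = 2(1 − Φ(0.74/√7.32)) = 2(1 − Φ(0.2735)) ≈ 0.7845

By the reflection principle for standard BM, P(τ_b ≤ t) = 2 · P(B_t ≥ b). Since B_t ~ N(0, t), P(B_t ≥ 0.74) = 1 − Φ(0.74/√t) = 1 − Φ(0.74/√7.32) = 1 − Φ(0.2735) ≈ 0.39223. Doubling: P(τ_{0.74} ≤ 7.32) ≈ 2 · 0.39223 = 0.78446 ≈ 0.7845.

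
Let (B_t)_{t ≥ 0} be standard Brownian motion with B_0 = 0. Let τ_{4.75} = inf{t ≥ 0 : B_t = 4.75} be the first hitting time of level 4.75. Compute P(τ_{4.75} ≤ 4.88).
P(τ_{4.75} ≤ 4.88) = 2(1 − Φ(4.75/√4.88)) = 2(1 − Φ(2.1502)) ≈ 0.0315

By the reflection principle for standard BM, P(τ_b ≤ t) = 2 · P(B_t ≥ b). Since B_t ~ N(0, t), P(B_t ≥ 4.75) = 1 − Φ(4.75/√t) = 1 − Φ(4.75/√4.88) = 1 − Φ(2.1502) ≈ 0.01577. Doubling: P(τ_{4.75} ≤ 4.88) ≈ 2 · 0.01577 = 0.03154 ≈ 0.0315.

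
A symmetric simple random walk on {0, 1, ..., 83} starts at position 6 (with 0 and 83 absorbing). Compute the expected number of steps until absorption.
E[τ | X_0 = 6] = 462

Let v_k = E[τ | X_0 = k]. Boundary: v_0 = v_83 = 0. Recurrence: v_k = 1 + (v_{k-1} + v_{k+1})/2 for 1 ≤ k ≤ 82. The particular solution to v_k − (v_{k-1} + v_{k+1})/2 = 1 is v_k = −k^2. Adding homogeneous solution A + B k and matching boundaries gives v_k = k (83 − k). Substituting k = 6: v_6 = 6 · 77 = 462.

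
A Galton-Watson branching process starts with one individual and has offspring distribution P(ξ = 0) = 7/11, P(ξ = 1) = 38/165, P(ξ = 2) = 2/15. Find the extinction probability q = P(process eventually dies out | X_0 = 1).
q = 1

Mean offspring μ = 0·7/11 + 1·38/165 + 2·2/15 = 82/165 ≤ 1. For μ ≤ 1 with offspring not concentrated at 1, the Galton-Watson process goes extinct almost surely, so q = 1.
(Algebraic check: The pgf is f(s) = 7/11 + 38/165·s + 2/15·s². The extinction probability q is the smallest fixed point of f in [0, 1]. Setting s = f(s):
  2/15·s² + (38/165 − 1)·s + 7/11 = 0
  2/15·s² − (7/11 + 2/15)·s + 7/11 = 0
which factors as (s − 1)·(2/15·s − 7/11) = 0, giving roots s = 1 and s = (7/11)/(2/15) = 105/22. Since 105/22 ≥ 1, the smallest root in [0, 1] is s = 1.)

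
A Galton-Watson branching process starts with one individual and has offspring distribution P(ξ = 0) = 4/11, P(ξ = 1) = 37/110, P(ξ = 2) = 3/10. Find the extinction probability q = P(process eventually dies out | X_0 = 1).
q = 1

Mean offspring μ = 0·4/11 + 1·37/110 + 2·3/10 = 103/110 ≤ 1. For μ ≤ 1 with offspring not concentrated at 1, the Galton-Watson process goes extinct almost surely, so q = 1.
(Algebraic check: The pgf is f(s) = 4/11 + 37/110·s + 3/10·s². The extinction probability q is the smallest fixed point of f in [0, 1]. Setting s = f(s):
  3/10·s² + (37/110 − 1)·s + 4/11 = 0
  3/10·s² − (4/11 + 3/10)·s + 4/11 = 0
which factors as (s − 1)·(3/10·s − 4/11) = 0, giving roots s = 1 and s = (4/11)/(3/10) = 40/33. Since 40/33 ≥ 1, the smallest root in [0, 1] is s = 1.)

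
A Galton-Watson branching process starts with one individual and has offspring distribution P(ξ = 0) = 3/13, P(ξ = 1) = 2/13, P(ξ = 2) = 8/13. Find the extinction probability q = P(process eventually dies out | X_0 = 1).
q = 3/8

The pgf is f(s) = 3/13 + 2/13·s + 8/13·s². The extinction probability q is the smallest fixed point of f in [0, 1]. Setting s = f(s):
  8/13·s² + (2/13 − 1)·s + 3/13 = 0
  8/13·s² − (3/13 + 8/13)·s + 3/13 = 0
which factors as (s − 1)·(8/13·s − 3/13) = 0, giving roots s = 1 and s = (3/13)/(8/13) = 3/8.
Mean offspring μ = 2/13 + 2·8/13 = 18/13 > 1 (supercritical), so q < 1. The extinction probability is the smaller root: q = (3/13)/(8/13) = 3/8.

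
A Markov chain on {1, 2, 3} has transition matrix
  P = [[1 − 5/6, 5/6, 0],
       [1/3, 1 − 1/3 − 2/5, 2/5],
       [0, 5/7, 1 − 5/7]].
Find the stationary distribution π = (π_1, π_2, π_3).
π = (10/49, 25/49, 2/7)

This is a birth-death chain on three states, which satisfies detailed balance: π_1 · P_{12} = π_2 · P_{21} and π_2 · P_{23} = π_3 · P_{32}.
From π_1 · 5/6 = π_2 · 1/3: π_2/π_1 = (5/6)/(1/3) = 5/2.
From π_2 · 2/5 = π_3 · 5/7: π_3/π_2 = (2/5)/(5/7) = 14/25.
Take π_1 proportional to 1; then unnormalized π = (1, 5/2, 7/5). Normalize by dividing by the sum 49/10:
  π = (10/49, 25/49, 2/7).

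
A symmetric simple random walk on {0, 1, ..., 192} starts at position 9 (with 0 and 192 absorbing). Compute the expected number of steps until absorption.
E[τ | X_0 = 9] = 1647

Let v_k = E[τ | X_0 = k]. Boundary: v_0 = v_192 = 0. Recurrence: v_k = 1 + (v_{k-1} + v_{k+1})/2 for 1 ≤ k ≤ 191. The particular solution to v_k − (v_{k-1} + v_{k+1})/2 = 1 is v_k = −k^2. Adding homogeneous solution A + B k and matching boundaries gives v_k = k (192 − k). Substituting k = 9: v_9 = 9 · 183 = 1647.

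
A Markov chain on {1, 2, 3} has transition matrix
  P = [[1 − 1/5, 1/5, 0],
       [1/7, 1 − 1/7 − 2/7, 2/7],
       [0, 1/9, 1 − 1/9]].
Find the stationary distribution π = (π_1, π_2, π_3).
π = (1/6, 7/30, 3/5)

This is a birth-death chain on three states, which satisfies detailed balance: π_1 · P_{12} = π_2 · P_{21} and π_2 · P_{23} = π_3 · P_{32}.
From π_1 · 1/5 = π_2 · 1/7: π_2/π_1 = (1/5)/(1/7) = 7/5.
From π_2 · 2/7 = π_3 · 1/9: π_3/π_2 = (2/7)/(1/9) = 18/7.
Take π_1 proportional to 1; then unnormalized π = (1, 7/5, 18/5). Normalize by dividing by the sum 6:
  π = (1/6, 7/30, 3/5).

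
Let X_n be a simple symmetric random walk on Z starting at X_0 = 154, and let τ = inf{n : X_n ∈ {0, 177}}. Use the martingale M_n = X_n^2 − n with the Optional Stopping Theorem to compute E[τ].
E[τ] = 3542

M_n = X_n^2 − n is a martingale (since E[X_{n+1}^2 | F_n] = X_n^2 + 1). By OST (τ has finite mean in a bounded region), E[M_τ] = E[M_0] = X_0^2 − 0 = 154^2 = 23716. Also E[M_τ] = E[X_τ^2] − E[τ]. The walk exits at 0 or 177, with P(hit 177 first) = 154/177, so E[X_τ^2] = 177^2 · 154/177 + 0 = 27258. Thus E[τ] = E[X_τ^2] − E[M_τ] = 27258 − 23716 = 3542 = 154(177 − 154) = 3542.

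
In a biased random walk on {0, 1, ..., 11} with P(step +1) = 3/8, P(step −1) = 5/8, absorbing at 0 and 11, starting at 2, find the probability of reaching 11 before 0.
P(hit 11 before 0) = (1 − (5/3)^2) / (1 − (5/3)^11) = 157464/24325489

Let u_k denote P(reach 11 before 0 | start at k). Boundary: u_0 = 0, u_11 = 1. Recurrence: u_k = 3/8·u_{k+1} + 5/8·u_{k-1} for 1 ≤ k ≤ 10. Try u_k = A + B·r^k with r = q/p = (5/8)/(3/8) = 5/3. Substitution satisfies the recurrence; boundary conditions give:
  u_k = (1 − r^k) / (1 − r^N) = (1 − (5/3)^2) / (1 − (5/3)^11) = 157464/24325489.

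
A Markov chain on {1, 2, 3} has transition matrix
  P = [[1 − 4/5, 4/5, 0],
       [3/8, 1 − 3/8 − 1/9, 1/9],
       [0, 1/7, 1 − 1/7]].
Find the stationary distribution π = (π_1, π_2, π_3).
π = (135/647, 288/647, 224/647)

This is a birth-death chain on three states, which satisfies detailed balance: π_1 · P_{12} = π_2 · P_{21} and π_2 · P_{23} = π_3 · P_{32}.
From π_1 · 4/5 = π_2 · 3/8: π_2/π_1 = (4/5)/(3/8) = 32/15.
From π_2 · 1/9 = π_3 · 1/7: π_3/π_2 = (1/9)/(1/7) = 7/9.
Take π_1 proportional to 1; then unnormalized π = (1, 32/15, 224/135). Normalize by dividing by the sum 647/135:
  π = (135/647, 288/647, 224/647).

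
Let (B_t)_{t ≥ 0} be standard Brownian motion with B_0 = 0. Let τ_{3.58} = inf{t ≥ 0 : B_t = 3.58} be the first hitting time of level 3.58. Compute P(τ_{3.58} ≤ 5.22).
P(τ_{3.58} ≤ 5.22) = 2(1 − Φ(3.58/√5.22)) = 2(1 − Φ(1.5669)) ≈ 0.1171

By the reflection principle for standard BM, P(τ_b ≤ t) = 2 · P(B_t ≥ b). Since B_t ~ N(0, t), P(B_t ≥ 3.58) = 1 − Φ(3.58/√t) = 1 − Φ(3.58/√5.22) = 1 − Φ(1.5669) ≈ 0.05857. Doubling: P(τ_{3.58} ≤ 5.22) ≈ 2 · 0.05857 = 0.11714 ≈ 0.1171.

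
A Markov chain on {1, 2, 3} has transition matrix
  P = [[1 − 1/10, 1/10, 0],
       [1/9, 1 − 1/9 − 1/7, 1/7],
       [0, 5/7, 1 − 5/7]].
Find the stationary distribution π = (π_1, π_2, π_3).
π = (25/52, 45/104, 9/104)

This is a birth-death chain on three states, which satisfies detailed balance: π_1 · P_{12} = π_2 · P_{21} and π_2 · P_{23} = π_3 · P_{32}.
From π_1 · 1/10 = π_2 · 1/9: π_2/π_1 = (1/10)/(1/9) = 9/10.
From π_2 · 1/7 = π_3 · 5/7: π_3/π_2 = (1/7)/(5/7) = 1/5.
Take π_1 proportional to 1; then unnormalized π = (1, 9/10, 9/50). Normalize by dividing by the sum 52/25:
  π = (25/52, 45/104, 9/104).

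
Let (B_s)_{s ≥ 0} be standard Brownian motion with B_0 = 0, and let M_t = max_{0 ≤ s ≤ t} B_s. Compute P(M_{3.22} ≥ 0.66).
P(M_{3.22} ≥ 0.66) = 2·P(B_{3.22} ≥ 0.66) = 2(1 − Φ(0.66/√3.22)) ≈ 0.7130

By the reflection principle for Brownian motion, P(M_t ≥ a) = 2 · P(B_t ≥ a) for a ≥ 0. Since B_t ~ N(0, t), P(B_t ≥ 0.66) = 1 − Φ(0.66/√t) = 1 − Φ(0.66/√3.22) = 1 − Φ(0.3678). So
  P(M_{3.22} ≥ 0.66) = 2(1 − Φ(0.3678)) ≈ 0.7130.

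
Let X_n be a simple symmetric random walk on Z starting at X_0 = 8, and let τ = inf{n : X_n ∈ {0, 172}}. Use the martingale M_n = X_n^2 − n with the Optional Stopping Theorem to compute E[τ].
E[τ] = 1312

M_n = X_n^2 − n is a martingale (since E[X_{n+1}^2 | F_n] = X_n^2 + 1). By OST (τ has finite mean in a bounded region), E[M_τ] = E[M_0] = X_0^2 − 0 = 8^2 = 64. Also E[M_τ] = E[X_τ^2] − E[τ]. The walk exits at 0 or 172, with P(hit 172 first) = 8/172, so E[X_τ^2] = 172^2 · 8/172 + 0 = 1376. Thus E[τ] = E[X_τ^2] − E[M_τ] = 1376 − 64 = 1312 = 8(172 − 8) = 1312.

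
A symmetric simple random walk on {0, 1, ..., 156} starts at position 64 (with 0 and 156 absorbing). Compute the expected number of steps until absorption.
E[τ | X_0 = 64] = 5888

Let v_k = E[τ | X_0 = k]. Boundary: v_0 = v_156 = 0. Recurrence: v_k = 1 + (v_{k-1} + v_{k+1})/2 for 1 ≤ k ≤ 155. The particular solution to v_k − (v_{k-1} + v_{k+1})/2 = 1 is v_k = −k^2. Adding homogeneous solution A + B k and matching boundaries gives v_k = k (156 − k). Substituting k = 64: v_64 = 64 · 92 = 5888.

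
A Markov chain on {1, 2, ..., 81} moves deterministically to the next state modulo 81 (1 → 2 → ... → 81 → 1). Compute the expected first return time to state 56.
E[T_56 | X_0 = 56] = 81

The chain cycles deterministically, so starting at state 56 it returns in exactly 81 steps. Equivalently, the stationary distribution is uniform π_j = 1/81 for every state j, so by Kac's formula E[T_56] = 1/π_56 = 81.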